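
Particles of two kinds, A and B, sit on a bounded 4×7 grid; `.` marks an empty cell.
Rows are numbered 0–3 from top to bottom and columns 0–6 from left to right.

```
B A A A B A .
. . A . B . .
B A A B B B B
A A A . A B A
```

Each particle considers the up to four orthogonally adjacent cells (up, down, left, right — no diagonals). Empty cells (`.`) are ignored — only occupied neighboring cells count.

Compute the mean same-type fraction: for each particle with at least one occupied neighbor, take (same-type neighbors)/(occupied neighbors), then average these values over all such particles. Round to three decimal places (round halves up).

(0,0)B 0/1
(0,1)A 1/2
(0,2)A 3/3
(0,3)A 1/2
(0,4)B 1/3
(0,5)A 0/1
(1,2)A 2/2
(1,4)B 2/2
(2,0)B 0/2
(2,1)A 2/3
(2,2)A 3/4
(2,3)B 1/2
(2,4)B 3/4
(2,5)B 3/3
(2,6)B 1/2
(3,0)A 1/2
(3,1)A 3/3
(3,2)A 2/2
(3,4)A 0/2
(3,5)B 1/3
(3,6)A 0/2
Sum over 21 particles: 0/1 + 1/2 + 3/3 + 1/2 + 1/3 + 0/1 + 2/2 + 2/2 + 0/2 + 2/3 + 3/4 + 1/2 + 3/4 + 3/3 + 1/2 + 1/2 + 3/3 + 2/2 + 0/2 + 1/3 + 0/2 = 34/3; mean = 34/3 ÷ 21 = 34/63 = 0.539682… → 0.540.

0.540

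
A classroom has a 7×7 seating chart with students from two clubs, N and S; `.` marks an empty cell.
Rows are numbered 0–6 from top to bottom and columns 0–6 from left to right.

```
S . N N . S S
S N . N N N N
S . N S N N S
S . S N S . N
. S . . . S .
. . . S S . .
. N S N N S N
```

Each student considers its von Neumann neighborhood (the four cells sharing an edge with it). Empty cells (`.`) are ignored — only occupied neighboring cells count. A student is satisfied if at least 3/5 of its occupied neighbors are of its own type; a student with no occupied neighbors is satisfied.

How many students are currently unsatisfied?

(0,0)S 1/1 ok
(0,2)N 1/1 ok
(0,3)N 2/2 ok
(0,5)S 1/2 unhappy
(0,6)S 1/2 unhappy
(1,0)S 2/3 ok
(1,1)N 0/1 unhappy
(1,3)N 2/3 ok
(1,4)N 3/3 ok
(1,5)N 3/4 ok
(1,6)N 1/3 unhappy
(2,0)S 2/2 ok
(2,2)N 0/2 unhappy
(2,3)S 0/4 unhappy
(2,4)N 2/4 unhappy
(2,5)N 2/3 ok
(2,6)S 0/3 unhappy
(3,0)S 1/1 ok
(3,2)S 0/2 unhappy
(3,3)N 0/3 unhappy
(3,4)S 0/2 unhappy
(3,6)N 0/1 unhappy
(4,1)S 0/0 ok
(4,5)S 0/0 ok
(5,3)S 1/2 unhappy
(5,4)S 1/2 unhappy
(6,1)N 0/1 unhappy
(6,2)S 0/2 unhappy
(6,3)N 1/3 unhappy
(6,4)N 1/3 unhappy
(6,5)S 0/2 unhappy
(6,6)N 0/1 unhappy
Unsatisfied: (0,5), (0,6), (1,1), (1,6), (2,2), (2,3), (2,4), (2,6), (3,2), (3,3), (3,4), (3,6), (5,3), (5,4), (6,1), (6,2), (6,3), (6,4), (6,5), (6,6) — 20 in total.

20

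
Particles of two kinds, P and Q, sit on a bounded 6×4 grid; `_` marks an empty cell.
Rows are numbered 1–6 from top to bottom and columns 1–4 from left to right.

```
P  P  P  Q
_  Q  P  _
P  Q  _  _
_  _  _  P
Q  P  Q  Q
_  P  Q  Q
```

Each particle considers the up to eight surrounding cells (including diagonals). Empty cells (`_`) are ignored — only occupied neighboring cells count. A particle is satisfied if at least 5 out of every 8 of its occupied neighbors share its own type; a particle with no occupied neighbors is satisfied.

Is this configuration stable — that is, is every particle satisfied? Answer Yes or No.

No

(1,1)P 1/2 ✗
(1,2)P 3/4 ✓
(1,3)P 2/4 ✗
(1,4)Q 0/2 ✗
(2,2)Q 1/6 ✗
(2,3)P 2/5 ✗
(3,1)P 0/2 ✗
(3,2)Q 1/3 ✗
(4,4)P 0/2 ✗
(5,1)Q 0/2 ✗
(5,2)P 1/4 ✗
(5,3)Q 3/6 ✗
(5,4)Q 3/4 ✓
(6,2)P 1/4 ✗
(6,3)Q 3/5 ✗
(6,4)Q 3/3 ✓
For instance (1,1) has only 1/2 same-type neighbors, below 5/8.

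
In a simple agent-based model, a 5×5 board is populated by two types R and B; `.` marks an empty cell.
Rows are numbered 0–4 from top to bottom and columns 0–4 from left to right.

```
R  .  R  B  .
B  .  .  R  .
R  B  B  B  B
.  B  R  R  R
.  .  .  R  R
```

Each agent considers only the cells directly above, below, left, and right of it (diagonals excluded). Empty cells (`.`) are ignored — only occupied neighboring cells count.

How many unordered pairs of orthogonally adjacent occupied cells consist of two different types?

10

Scan each occupied cell's neighbors to the right and below so each pair is counted once.
Row 0: R(0,0)–B(1,0)≠ R(0,2)–B(0,3)≠ B(0,3)–R(1,3)≠  → 3/3 unlike.
Row 1: B(1,0)–R(2,0)≠ R(1,3)–B(2,3)≠  → 2/2 unlike.
Row 2: R(2,0)–B(2,1)≠ B(2,1)–B(2,2)= B(2,1)–B(3,1)= B(2,2)–B(2,3)= B(2,2)–R(3,2)≠ B(2,3)–B(2,4)= B(2,3)–R(3,3)≠ B(2,4)–R(3,4)≠  → 4/8 unlike.
Row 3: B(3,1)–R(3,2)≠ R(3,2)–R(3,3)= R(3,3)–R(3,4)= R(3,3)–R(4,3)= R(3,4)–R(4,4)=  → 1/5 unlike.
Row 4: R(4,3)–R(4,4)=  → 0/1 unlike.
Total adjacent occupied pairs: 19; unlike-type pairs: 10.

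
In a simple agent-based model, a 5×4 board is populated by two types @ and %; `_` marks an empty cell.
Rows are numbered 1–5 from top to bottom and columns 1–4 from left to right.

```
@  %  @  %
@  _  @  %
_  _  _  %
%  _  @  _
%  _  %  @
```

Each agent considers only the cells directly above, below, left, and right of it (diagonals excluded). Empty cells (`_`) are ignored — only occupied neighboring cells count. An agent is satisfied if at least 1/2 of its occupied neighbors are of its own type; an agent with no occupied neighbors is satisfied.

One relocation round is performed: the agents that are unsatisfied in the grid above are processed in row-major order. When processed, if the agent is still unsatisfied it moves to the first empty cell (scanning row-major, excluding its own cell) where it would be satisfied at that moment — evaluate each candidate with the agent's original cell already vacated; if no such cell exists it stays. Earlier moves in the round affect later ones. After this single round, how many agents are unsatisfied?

0

Initially unsatisfied (in order): (1,2), (1,3), (4,3), (5,3), (5,4).
  (1,2) → (3,1).
  (1,3): now satisfied by earlier moves; stays.
  (4,3) → (1,2).
  (5,3) → (3,2).
  (5,4): now satisfied by earlier moves; stays.
Resulting grid:
@ @ @ %
@ _ @ %
% % _ %
% _ _ _
% _ _ @
All satisfied now.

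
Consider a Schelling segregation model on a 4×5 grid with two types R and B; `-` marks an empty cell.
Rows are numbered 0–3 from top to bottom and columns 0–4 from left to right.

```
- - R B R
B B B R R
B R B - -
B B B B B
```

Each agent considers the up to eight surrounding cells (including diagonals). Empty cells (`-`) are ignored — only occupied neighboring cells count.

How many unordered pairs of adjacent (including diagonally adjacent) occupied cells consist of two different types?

Scan each occupied cell's neighbors to the right and below (and the two forward diagonals) so each pair is counted once.
Row 0: R(0,2)–B(0,3)≠ R(0,2)–B(1,2)≠ R(0,2)–R(1,3)= R(0,2)–B(1,1)≠ B(0,3)–R(0,4)≠ B(0,3)–R(1,3)≠ B(0,3)–R(1,4)≠ B(0,3)–B(1,2)= R(0,4)–R(1,4)= R(0,4)–R(1,3)=  → 6/10 unlike.
Row 1: B(1,0)–B(1,1)= B(1,0)–B(2,0)= B(1,0)–R(2,1)≠ B(1,1)–B(1,2)= B(1,1)–R(2,1)≠ B(1,1)–B(2,2)= B(1,1)–B(2,0)= B(1,2)–R(1,3)≠ B(1,2)–B(2,2)= B(1,2)–R(2,1)≠ R(1,3)–R(1,4)= R(1,3)–B(2,2)≠  → 5/12 unlike.
Row 2: B(2,0)–R(2,1)≠ B(2,0)–B(3,0)= B(2,0)–B(3,1)= R(2,1)–B(2,2)≠ R(2,1)–B(3,1)≠ R(2,1)–B(3,2)≠ R(2,1)–B(3,0)≠ B(2,2)–B(3,2)= B(2,2)–B(3,3)= B(2,2)–B(3,1)=  → 5/10 unlike.
Row 3: B(3,0)–B(3,1)= B(3,1)–B(3,2)= B(3,2)–B(3,3)= B(3,3)–B(3,4)=  → 0/4 unlike.
Total adjacent occupied pairs: 36; unlike-type pairs: 16.

16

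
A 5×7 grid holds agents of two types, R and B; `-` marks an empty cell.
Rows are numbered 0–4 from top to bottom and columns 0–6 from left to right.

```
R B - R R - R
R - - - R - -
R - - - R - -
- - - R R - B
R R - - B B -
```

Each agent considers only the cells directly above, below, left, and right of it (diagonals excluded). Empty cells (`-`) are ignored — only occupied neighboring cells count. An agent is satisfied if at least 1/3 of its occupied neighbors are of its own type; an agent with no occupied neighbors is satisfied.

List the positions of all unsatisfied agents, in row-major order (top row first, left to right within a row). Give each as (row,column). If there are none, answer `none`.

Row 0: (0,0)R 1/2 satisfied · (0,1)B 0/1 not · (0,3)R 1/1 satisfied · (0,4)R 2/2 satisfied · (0,6)R 0/0 satisfied
Row 1: (1,0)R 2/2 satisfied · (1,4)R 2/2 satisfied
Row 2: (2,0)R 1/1 satisfied · (2,4)R 2/2 satisfied
Row 3: (3,3)R 1/1 satisfied · (3,4)R 2/3 satisfied · (3,6)B 0/0 satisfied
Row 4: (4,0)R 1/1 satisfied · (4,1)R 1/1 satisfied · (4,4)B 1/2 satisfied · (4,5)B 1/1 satisfied

(0,1)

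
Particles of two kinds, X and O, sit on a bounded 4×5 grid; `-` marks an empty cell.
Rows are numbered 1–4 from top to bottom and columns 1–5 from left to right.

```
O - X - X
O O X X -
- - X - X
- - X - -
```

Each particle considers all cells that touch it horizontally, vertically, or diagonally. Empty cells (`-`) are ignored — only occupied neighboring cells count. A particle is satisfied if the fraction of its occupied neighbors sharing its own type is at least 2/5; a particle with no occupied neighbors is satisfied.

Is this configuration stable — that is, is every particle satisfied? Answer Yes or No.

(1,1)O 2/2 ok
(1,3)X 2/3 ok
(1,5)X 1/1 ok
(2,1)O 2/2 ok
(2,2)O 2/5 ok
(2,3)X 3/4 ok
(2,4)X 5/5 ok
(3,3)X 3/4 ok
(3,5)X 1/1 ok
(4,3)X 1/1 ok
All meet the threshold, so the configuration is stable.

Yes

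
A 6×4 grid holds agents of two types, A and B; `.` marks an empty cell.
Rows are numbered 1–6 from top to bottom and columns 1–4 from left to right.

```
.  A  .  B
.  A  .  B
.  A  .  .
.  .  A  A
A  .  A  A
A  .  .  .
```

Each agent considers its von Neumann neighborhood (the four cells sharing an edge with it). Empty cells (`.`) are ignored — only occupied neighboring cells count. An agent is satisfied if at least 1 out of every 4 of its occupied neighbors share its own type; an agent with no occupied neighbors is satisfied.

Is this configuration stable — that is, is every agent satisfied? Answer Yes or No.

Row 1: (1,2)A 1/1 ✓ · (1,4)B 1/1 ✓
Row 2: (2,2)A 2/2 ✓ · (2,4)B 1/1 ✓
Row 3: (3,2)A 1/1 ✓
Row 4: (4,3)A 2/2 ✓ · (4,4)A 2/2 ✓
Row 5: (5,1)A 1/1 ✓ · (5,3)A 2/2 ✓ · (5,4)A 2/2 ✓
Row 6: (6,1)A 1/1 ✓
All meet the threshold, so the configuration is stable.

Yes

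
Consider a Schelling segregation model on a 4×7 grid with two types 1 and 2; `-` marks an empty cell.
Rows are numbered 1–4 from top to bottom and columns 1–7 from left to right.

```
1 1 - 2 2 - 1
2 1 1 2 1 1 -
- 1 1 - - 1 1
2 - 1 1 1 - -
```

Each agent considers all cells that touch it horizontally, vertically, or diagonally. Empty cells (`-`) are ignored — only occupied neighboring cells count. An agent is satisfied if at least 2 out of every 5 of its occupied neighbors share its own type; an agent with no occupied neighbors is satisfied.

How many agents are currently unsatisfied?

2

Row 1: (1,1)1 2/3 ok · (1,2)1 3/4 ok · (1,4)2 2/4 ok · (1,5)2 2/4 ok · (1,7)1 1/1 ok
Row 2: (2,1)2 0/4 unhappy · (2,2)1 5/6 ok · (2,3)1 4/6 ok · (2,4)2 2/5 ok · (2,5)1 2/5 ok · (2,6)1 4/5 ok
Row 3: (3,2)1 4/6 ok · (3,3)1 5/6 ok · (3,6)1 4/4 ok · (3,7)1 2/2 ok
Row 4: (4,1)2 0/1 unhappy · (4,3)1 3/3 ok · (4,4)1 3/3 ok · (4,5)1 2/2 ok
Unsatisfied: (2,1), (4,1) — 2 in total.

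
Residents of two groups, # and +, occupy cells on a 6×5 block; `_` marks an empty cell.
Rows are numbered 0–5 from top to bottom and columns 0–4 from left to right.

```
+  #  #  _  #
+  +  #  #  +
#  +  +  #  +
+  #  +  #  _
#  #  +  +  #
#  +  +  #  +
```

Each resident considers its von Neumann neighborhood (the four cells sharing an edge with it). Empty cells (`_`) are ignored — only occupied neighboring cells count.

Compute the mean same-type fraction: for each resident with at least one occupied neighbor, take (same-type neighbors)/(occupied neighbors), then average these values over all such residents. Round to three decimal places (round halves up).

(0,0)+ 1/2
(0,1)# 1/3
(0,2)# 2/2
(0,4)# 0/1
(1,0)+ 2/3
(1,1)+ 2/4
(1,2)# 2/4
(1,3)# 2/3
(1,4)+ 1/3
(2,0)# 0/3
(2,1)+ 2/4
(2,2)+ 2/4
(2,3)# 2/4
(2,4)+ 1/2
(3,0)+ 0/3
(3,1)# 1/4
(3,2)+ 2/4
(3,3)# 1/3
(4,0)# 2/3
(4,1)# 2/4
(4,2)+ 3/4
(4,3)+ 1/4
(4,4)# 0/2
(5,0)# 1/2
(5,1)+ 1/3
(5,2)+ 2/3
(5,3)# 0/3
(5,4)+ 0/2
Sum over 28 residents: 1/2 + 1/3 + 2/2 + 0/1 + 2/3 + 2/4 + 2/4 + 2/3 + 1/3 + 0/3 + 2/4 + 2/4 + 2/4 + 1/2 + 0/3 + 1/4 + 2/4 + 1/3 + 2/3 + 2/4 + 3/4 + 1/4 + 0/2 + 1/2 + 1/3 + 2/3 + 0/3 + 0/2 = 45/4; mean = 45/4 ÷ 28 = 45/112 = 0.401785… → 0.402.

0.402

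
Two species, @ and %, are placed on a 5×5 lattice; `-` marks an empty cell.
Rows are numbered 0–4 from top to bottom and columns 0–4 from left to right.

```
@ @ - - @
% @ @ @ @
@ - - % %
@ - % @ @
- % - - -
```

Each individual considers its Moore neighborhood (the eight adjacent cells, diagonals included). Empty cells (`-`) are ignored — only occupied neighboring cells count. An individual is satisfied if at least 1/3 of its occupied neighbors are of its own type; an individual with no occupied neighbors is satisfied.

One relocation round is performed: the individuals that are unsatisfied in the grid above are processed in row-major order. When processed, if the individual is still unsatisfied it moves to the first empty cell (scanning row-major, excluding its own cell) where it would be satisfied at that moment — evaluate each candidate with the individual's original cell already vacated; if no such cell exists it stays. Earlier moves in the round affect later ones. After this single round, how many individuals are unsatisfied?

Initially unsatisfied (in order): (1,0), (2,3), (2,4), (3,3).
  (1,0) → (2,2).
  (2,3): now satisfied by earlier moves; stays.
  (2,4) → (2,1).
  (3,3) → (0,2).
Resulting grid:
@ @ @ - @
- @ @ @ @
@ % % % -
@ - % - @
- % - - -
Unsatisfied now: (3,4).

1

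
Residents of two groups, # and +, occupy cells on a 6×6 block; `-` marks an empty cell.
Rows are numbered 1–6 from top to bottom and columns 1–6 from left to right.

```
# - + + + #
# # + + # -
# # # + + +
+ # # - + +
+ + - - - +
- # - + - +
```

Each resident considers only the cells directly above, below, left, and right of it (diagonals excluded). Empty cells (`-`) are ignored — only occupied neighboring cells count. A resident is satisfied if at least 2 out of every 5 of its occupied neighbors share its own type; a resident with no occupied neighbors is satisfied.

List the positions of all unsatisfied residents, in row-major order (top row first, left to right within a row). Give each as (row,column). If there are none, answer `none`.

Row 1: (1,1)# 1/1 ok · (1,3)+ 2/2 ok · (1,4)+ 3/3 ok · (1,5)+ 1/3 unhappy · (1,6)# 0/1 unhappy
Row 2: (2,1)# 3/3 ok · (2,2)# 2/3 ok · (2,3)+ 2/4 ok · (2,4)+ 3/4 ok · (2,5)# 0/3 unhappy
Row 3: (3,1)# 2/3 ok · (3,2)# 4/4 ok · (3,3)# 2/4 ok · (3,4)+ 2/3 ok · (3,5)+ 3/4 ok · (3,6)+ 2/2 ok
Row 4: (4,1)+ 1/3 unhappy · (4,2)# 2/4 ok · (4,3)# 2/2 ok · (4,5)+ 2/2 ok · (4,6)+ 3/3 ok
Row 5: (5,1)+ 2/2 ok · (5,2)+ 1/3 unhappy · (5,6)+ 2/2 ok
Row 6: (6,2)# 0/1 unhappy · (6,4)+ 0/0 ok · (6,6)+ 1/1 ok

(1,5), (1,6), (2,5), (4,1), (5,2), (6,2)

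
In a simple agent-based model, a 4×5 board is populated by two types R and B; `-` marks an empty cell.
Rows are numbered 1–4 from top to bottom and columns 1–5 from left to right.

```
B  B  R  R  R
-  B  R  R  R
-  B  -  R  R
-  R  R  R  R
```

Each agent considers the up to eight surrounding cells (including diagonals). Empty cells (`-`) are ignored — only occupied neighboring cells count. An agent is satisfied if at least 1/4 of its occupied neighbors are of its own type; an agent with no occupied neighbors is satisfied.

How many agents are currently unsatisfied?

(1,1)B 2/2 ✓
(1,2)B 2/4 ✓
(1,3)R 3/5 ✓
(1,4)R 5/5 ✓
(1,5)R 3/3 ✓
(2,2)B 3/5 ✓
(2,3)R 4/7 ✓
(2,4)R 7/7 ✓
(2,5)R 5/5 ✓
(3,2)B 1/4 ✓
(3,4)R 7/7 ✓
(3,5)R 5/5 ✓
(4,2)R 1/2 ✓
(4,3)R 3/4 ✓
(4,4)R 4/4 ✓
(4,5)R 3/3 ✓
Every one meets the threshold.

0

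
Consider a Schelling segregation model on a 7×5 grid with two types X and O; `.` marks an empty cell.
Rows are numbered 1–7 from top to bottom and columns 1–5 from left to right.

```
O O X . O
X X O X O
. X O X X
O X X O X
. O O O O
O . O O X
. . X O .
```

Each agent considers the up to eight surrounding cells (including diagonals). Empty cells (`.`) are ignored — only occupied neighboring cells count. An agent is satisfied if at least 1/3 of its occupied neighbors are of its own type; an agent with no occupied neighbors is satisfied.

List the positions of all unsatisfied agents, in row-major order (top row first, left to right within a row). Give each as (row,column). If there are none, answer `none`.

Row 1: (1,1)O 1/3 ✓ · (1,2)O 2/5 ✓ · (1,3)X 2/4 ✓ · (1,5)O 1/2 ✓
Row 2: (2,1)X 2/4 ✓ · (2,2)X 3/7 ✓ · (2,3)O 2/7 ✗ · (2,4)X 3/7 ✓ · (2,5)O 1/4 ✗
Row 3: (3,2)X 4/7 ✓ · (3,3)O 2/8 ✗ · (3,4)X 4/8 ✓ · (3,5)X 3/5 ✓
Row 4: (4,1)O 1/3 ✓ · (4,2)X 2/6 ✓ · (4,3)X 3/8 ✓ · (4,4)O 4/8 ✓ · (4,5)X 2/5 ✓
Row 5: (5,2)O 4/6 ✓ · (5,3)O 5/7 ✓ · (5,4)O 5/8 ✓ · (5,5)O 3/5 ✓
Row 6: (6,1)O 1/1 ✓ · (6,3)O 5/6 ✓ · (6,4)O 5/7 ✓ · (6,5)X 0/4 ✗
Row 7: (7,3)X 0/3 ✗ · (7,4)O 2/4 ✓

(2,3), (2,5), (3,3), (6,5), (7,3)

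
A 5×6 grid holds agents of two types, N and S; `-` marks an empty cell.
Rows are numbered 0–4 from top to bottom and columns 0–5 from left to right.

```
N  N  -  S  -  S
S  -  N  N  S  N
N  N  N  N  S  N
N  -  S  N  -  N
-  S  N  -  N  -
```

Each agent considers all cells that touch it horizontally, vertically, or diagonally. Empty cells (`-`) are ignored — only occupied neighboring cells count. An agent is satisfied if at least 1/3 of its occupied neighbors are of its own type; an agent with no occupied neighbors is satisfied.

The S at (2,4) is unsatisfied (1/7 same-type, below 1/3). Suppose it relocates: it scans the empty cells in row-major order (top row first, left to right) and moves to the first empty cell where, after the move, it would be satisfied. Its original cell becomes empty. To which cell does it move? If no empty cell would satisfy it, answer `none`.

Vacating (2,4). Empty cells in order:
  (0,2): 1/4 same-type → still unsatisfied.
  (0,4): 3/5 same-type → satisfied — stop here.

(0,4)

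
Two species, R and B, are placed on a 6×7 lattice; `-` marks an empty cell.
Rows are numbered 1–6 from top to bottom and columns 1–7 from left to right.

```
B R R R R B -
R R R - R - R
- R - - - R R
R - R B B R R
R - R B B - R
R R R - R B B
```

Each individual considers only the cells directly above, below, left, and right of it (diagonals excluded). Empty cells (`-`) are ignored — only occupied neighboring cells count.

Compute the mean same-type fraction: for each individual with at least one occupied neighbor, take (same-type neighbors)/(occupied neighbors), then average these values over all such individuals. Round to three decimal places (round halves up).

Row 1: (1,1)B 0/2 · (1,2)R 2/3 · (1,3)R 3/3 · (1,4)R 2/2 · (1,5)R 2/3 · (1,6)B 0/1
Row 2: (2,1)R 1/2 · (2,2)R 4/4 · (2,3)R 2/2 · (2,5)R 1/1 · (2,7)R 1/1
Row 3: (3,2)R 1/1 · (3,6)R 2/2 · (3,7)R 3/3
Row 4: (4,1)R 1/1 · (4,3)R 1/2 · (4,4)B 2/3 · (4,5)B 2/3 · (4,6)R 2/3 · (4,7)R 3/3
Row 5: (5,1)R 2/2 · (5,3)R 2/3 · (5,4)B 2/3 · (5,5)B 2/3 · (5,7)R 1/2
Row 6: (6,1)R 2/2 · (6,2)R 2/2 · (6,3)R 2/2 · (6,5)R 0/2 · (6,6)B 1/2 · (6,7)B 1/2
Sum over 31 individuals: 0/2 + 2/3 + 3/3 + 2/2 + 2/3 + 0/1 + 1/2 + 4/4 + 2/2 + 1/1 + 1/1 + 1/1 + 2/2 + 3/3 + 1/1 + 1/2 + 2/3 + 2/3 + 2/3 + 3/3 + 2/2 + 2/3 + 2/3 + 2/3 + 1/2 + 2/2 + 2/2 + 2/2 + 0/2 + 1/2 + 1/2 = 137/6; mean = 137/6 ÷ 31 = 137/186 = 0.736559… → 0.737.

0.737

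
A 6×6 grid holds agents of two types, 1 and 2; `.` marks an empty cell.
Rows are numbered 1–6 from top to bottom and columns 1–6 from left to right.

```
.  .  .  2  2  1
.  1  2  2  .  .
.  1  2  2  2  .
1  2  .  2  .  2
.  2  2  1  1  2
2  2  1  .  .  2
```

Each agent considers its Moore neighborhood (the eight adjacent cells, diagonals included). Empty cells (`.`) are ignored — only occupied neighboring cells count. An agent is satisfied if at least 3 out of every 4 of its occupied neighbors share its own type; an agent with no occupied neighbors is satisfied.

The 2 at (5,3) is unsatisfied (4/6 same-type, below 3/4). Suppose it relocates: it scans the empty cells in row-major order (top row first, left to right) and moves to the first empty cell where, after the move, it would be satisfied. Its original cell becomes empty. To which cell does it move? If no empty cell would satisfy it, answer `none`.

Vacating (5,3). Empty cells in order:
  (1,1): 0/1 same-type → still unsatisfied.
  (1,2): 1/2 same-type → still unsatisfied.
  (1,3): 3/4 same-type → satisfied — stop here.

(1,3)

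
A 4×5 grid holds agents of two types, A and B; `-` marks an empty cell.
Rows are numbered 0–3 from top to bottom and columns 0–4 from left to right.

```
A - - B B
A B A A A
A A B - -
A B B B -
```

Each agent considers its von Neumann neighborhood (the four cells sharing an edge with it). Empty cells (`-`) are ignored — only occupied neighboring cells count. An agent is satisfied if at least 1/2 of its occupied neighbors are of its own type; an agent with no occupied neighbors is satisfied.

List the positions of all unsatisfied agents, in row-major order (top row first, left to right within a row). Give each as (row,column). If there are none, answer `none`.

Row 0: (0,0)A 1/1 satisfied · (0,3)B 1/2 satisfied · (0,4)B 1/2 satisfied
Row 1: (1,0)A 2/3 satisfied · (1,1)B 0/3 not · (1,2)A 1/3 not · (1,3)A 2/3 satisfied · (1,4)A 1/2 satisfied
Row 2: (2,0)A 3/3 satisfied · (2,1)A 1/4 not · (2,2)B 1/3 not
Row 3: (3,0)A 1/2 satisfied · (3,1)B 1/3 not · (3,2)B 3/3 satisfied · (3,3)B 1/1 satisfied

(1,1), (1,2), (2,1), (2,2), (3,1)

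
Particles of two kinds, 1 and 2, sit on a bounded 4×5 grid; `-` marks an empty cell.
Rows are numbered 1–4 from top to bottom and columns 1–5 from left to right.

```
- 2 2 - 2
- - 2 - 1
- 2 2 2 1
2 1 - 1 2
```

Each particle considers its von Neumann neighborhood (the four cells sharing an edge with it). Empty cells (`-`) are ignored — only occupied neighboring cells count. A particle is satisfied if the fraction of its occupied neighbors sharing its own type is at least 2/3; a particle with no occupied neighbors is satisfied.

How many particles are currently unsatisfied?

9

Row 1: (1,2)2 1/1 ✓ · (1,3)2 2/2 ✓ · (1,5)2 0/1 ✗
Row 2: (2,3)2 2/2 ✓ · (2,5)1 1/2 ✗
Row 3: (3,2)2 1/2 ✗ · (3,3)2 3/3 ✓ · (3,4)2 1/3 ✗ · (3,5)1 1/3 ✗
Row 4: (4,1)2 0/1 ✗ · (4,2)1 0/2 ✗ · (4,4)1 0/2 ✗ · (4,5)2 0/2 ✗
Unsatisfied: (1,5), (2,5), (3,2), (3,4), (3,5), (4,1), (4,2), (4,4), (4,5) — 9 in total.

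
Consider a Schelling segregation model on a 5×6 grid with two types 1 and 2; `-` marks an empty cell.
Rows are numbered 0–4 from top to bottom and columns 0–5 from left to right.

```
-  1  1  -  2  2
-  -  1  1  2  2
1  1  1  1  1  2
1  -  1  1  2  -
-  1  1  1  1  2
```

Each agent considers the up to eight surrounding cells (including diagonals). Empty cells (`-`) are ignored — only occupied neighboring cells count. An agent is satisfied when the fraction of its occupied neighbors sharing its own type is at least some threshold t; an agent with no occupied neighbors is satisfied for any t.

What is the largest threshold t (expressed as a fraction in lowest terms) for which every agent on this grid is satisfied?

2/7

Row 0: (0,1)1 2/2 · (0,2)1 3/3 · (0,4)2 3/4 · (0,5)2 3/3
Row 1: (1,2)1 6/6 · (1,3)1 5/7 · (1,4)2 4/7 · (1,5)2 4/5
Row 2: (2,0)1 2/2 · (2,1)1 5/5 · (2,2)1 6/6 · (2,3)1 6/8 · (2,4)1 3/7 · (2,5)2 3/4
Row 3: (3,0)1 3/3 · (3,2)1 7/7 · (3,3)1 7/8 · (3,4)2 2/7
Row 4: (4,1)1 3/3 · (4,2)1 4/4 · (4,3)1 4/5 · (4,4)1 2/4 · (4,5)2 1/2
The smallest same-type fraction is 2/7 at (3,4), which reduces to 2/7. Any threshold above that leaves this agent unsatisfied.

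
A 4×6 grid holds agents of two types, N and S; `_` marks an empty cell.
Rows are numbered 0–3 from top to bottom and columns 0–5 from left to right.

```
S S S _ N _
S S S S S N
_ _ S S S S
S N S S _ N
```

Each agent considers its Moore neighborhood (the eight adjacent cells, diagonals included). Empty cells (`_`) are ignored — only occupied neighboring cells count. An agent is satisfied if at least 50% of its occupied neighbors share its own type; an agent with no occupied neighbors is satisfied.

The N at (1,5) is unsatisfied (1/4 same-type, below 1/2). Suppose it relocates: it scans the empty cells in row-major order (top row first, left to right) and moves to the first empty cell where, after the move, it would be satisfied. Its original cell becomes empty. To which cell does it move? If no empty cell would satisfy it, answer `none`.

Vacating (1,5). Empty cells in order:
  (0,3): 1/5 same-type → still unsatisfied.
  (0,5): 1/2 same-type → satisfied — stop here.

(0,5)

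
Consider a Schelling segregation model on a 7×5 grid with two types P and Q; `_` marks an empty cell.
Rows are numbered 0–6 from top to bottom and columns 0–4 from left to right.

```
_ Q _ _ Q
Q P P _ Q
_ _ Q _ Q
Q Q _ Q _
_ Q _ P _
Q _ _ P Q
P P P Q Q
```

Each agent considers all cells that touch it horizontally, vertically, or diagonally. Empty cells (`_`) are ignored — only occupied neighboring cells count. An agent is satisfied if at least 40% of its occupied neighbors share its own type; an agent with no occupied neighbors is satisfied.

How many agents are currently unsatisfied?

5

Row 0: (0,1)Q 1/3 ✗ · (0,4)Q 1/1 ✓
Row 1: (1,0)Q 1/2 ✓ · (1,1)P 1/4 ✗ · (1,2)P 1/3 ✗ · (1,4)Q 2/2 ✓
Row 2: (2,2)Q 2/4 ✓ · (2,4)Q 2/2 ✓
Row 3: (3,0)Q 2/2 ✓ · (3,1)Q 3/3 ✓ · (3,3)Q 2/3 ✓
Row 4: (4,1)Q 3/3 ✓ · (4,3)P 1/3 ✗
Row 5: (5,0)Q 1/3 ✗ · (5,3)P 2/5 ✓ · (5,4)Q 2/4 ✓
Row 6: (6,0)P 1/2 ✓ · (6,1)P 2/3 ✓ · (6,2)P 2/3 ✓ · (6,3)Q 2/4 ✓ · (6,4)Q 2/3 ✓
Unsatisfied: (0,1), (1,1), (1,2), (4,3), (5,0) — 5 in total.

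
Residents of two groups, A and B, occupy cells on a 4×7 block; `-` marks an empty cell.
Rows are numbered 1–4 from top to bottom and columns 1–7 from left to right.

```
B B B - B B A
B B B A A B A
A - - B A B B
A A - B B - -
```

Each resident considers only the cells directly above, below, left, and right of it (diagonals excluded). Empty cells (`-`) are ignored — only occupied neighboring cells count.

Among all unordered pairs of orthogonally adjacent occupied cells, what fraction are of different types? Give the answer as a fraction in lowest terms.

Scan each occupied cell's neighbors to the right and below so each pair is counted once.
From row 1: 2 unlike of 10 pairs (running 2/10).
From row 2: 6 unlike of 11 pairs (running 8/21).
From row 3: 3 unlike of 6 pairs (running 11/27).
From row 4: 0 unlike of 2 pairs (running 11/29).
Total adjacent occupied pairs: 29; unlike-type pairs: 11.
11/29 is already in lowest terms.

11/29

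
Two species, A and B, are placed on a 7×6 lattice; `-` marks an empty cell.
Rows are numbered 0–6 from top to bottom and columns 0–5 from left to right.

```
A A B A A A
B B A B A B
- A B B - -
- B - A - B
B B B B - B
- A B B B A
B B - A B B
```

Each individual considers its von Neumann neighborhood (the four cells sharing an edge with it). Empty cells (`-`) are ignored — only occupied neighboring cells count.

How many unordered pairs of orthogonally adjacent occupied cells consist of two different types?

25

Scan each occupied cell's neighbors to the right and below so each pair is counted once.
Row 0: A(0,0)–A(0,1)= A(0,0)–B(1,0)≠ A(0,1)–B(0,2)≠ A(0,1)–B(1,1)≠ B(0,2)–A(0,3)≠ B(0,2)–A(1,2)≠ A(0,3)–A(0,4)= A(0,3)–B(1,3)≠ A(0,4)–A(0,5)= A(0,4)–A(1,4)= A(0,5)–B(1,5)≠  → 7/11 unlike.
Row 1: B(1,0)–B(1,1)= B(1,1)–A(1,2)≠ B(1,1)–A(2,1)≠ A(1,2)–B(1,3)≠ A(1,2)–B(2,2)≠ B(1,3)–A(1,4)≠ B(1,3)–B(2,3)= A(1,4)–B(1,5)≠  → 6/8 unlike.
Row 2: A(2,1)–B(2,2)≠ A(2,1)–B(3,1)≠ B(2,2)–B(2,3)= B(2,3)–A(3,3)≠  → 3/4 unlike.
Row 3: B(3,1)–B(4,1)= A(3,3)–B(4,3)≠ B(3,5)–B(4,5)=  → 1/3 unlike.
Row 4: B(4,0)–B(4,1)= B(4,1)–B(4,2)= B(4,1)–A(5,1)≠ B(4,2)–B(4,3)= B(4,2)–B(5,2)= B(4,3)–B(5,3)= B(4,5)–A(5,5)≠  → 2/7 unlike.
Row 5: A(5,1)–B(5,2)≠ A(5,1)–B(6,1)≠ B(5,2)–B(5,3)= B(5,3)–B(5,4)= B(5,3)–A(6,3)≠ B(5,4)–A(5,5)≠ B(5,4)–B(6,4)= A(5,5)–B(6,5)≠  → 5/8 unlike.
Row 6: B(6,0)–B(6,1)= A(6,3)–B(6,4)≠ B(6,4)–B(6,5)=  → 1/3 unlike.
Total adjacent occupied pairs: 44; unlike-type pairs: 25.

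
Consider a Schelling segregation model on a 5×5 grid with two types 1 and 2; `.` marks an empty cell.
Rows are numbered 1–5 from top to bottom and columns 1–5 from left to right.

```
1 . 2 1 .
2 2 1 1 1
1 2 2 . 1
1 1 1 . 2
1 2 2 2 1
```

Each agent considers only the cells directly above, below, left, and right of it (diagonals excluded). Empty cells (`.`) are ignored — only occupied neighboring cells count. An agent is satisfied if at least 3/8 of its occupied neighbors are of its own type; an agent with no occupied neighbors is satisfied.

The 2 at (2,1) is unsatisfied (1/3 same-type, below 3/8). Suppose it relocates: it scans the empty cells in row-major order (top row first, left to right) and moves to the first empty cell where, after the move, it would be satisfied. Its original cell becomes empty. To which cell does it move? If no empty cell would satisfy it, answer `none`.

(1,2)

Vacating (2,1). Empty cells in order:
  (1,2): 2/3 same-type → satisfied — stop here.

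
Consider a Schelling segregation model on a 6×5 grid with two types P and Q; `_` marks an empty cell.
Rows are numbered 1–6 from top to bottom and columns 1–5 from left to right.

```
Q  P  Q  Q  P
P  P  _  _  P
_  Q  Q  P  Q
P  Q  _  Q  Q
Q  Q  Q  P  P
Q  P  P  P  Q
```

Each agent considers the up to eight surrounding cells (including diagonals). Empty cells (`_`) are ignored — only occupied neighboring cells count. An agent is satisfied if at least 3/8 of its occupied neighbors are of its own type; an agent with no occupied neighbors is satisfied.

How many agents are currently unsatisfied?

Row 1: (1,1)Q 0/3 not · (1,2)P 2/4 satisfied · (1,3)Q 1/3 not · (1,4)Q 1/3 not · (1,5)P 1/2 satisfied
Row 2: (2,1)P 2/4 satisfied · (2,2)P 2/6 not · (2,5)P 2/4 satisfied
Row 3: (3,2)Q 2/5 satisfied · (3,3)Q 3/5 satisfied · (3,4)P 1/5 not · (3,5)Q 2/4 satisfied
Row 4: (4,1)P 0/4 not · (4,2)Q 5/6 satisfied · (4,4)Q 4/7 satisfied · (4,5)Q 2/5 satisfied
Row 5: (5,1)Q 3/5 satisfied · (5,2)Q 4/7 satisfied · (5,3)Q 3/7 satisfied · (5,4)P 3/7 satisfied · (5,5)P 2/5 satisfied
Row 6: (6,1)Q 2/3 satisfied · (6,2)P 1/5 not · (6,3)P 3/5 satisfied · (6,4)P 3/5 satisfied · (6,5)Q 0/3 not
Unsatisfied: (1,1), (1,3), (1,4), (2,2), (3,4), (4,1), (6,2), (6,5) — 8 in total.

8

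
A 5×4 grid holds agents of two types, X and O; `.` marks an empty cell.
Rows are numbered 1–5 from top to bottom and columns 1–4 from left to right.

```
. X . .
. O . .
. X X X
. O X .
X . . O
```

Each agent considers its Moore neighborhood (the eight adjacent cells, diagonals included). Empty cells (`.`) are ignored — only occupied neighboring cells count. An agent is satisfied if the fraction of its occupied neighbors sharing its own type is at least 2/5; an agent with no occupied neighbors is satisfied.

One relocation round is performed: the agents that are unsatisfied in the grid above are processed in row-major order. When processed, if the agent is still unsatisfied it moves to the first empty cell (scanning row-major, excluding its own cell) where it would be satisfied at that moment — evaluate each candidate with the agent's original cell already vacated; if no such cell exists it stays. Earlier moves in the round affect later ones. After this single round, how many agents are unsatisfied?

Initially unsatisfied (in order): (1,2), (2,2), (4,2), (5,1), (5,4).
  (1,2) → (1,4).
  (2,2) → (1,1).
  (4,2) → (1,2).
  (5,1): now satisfied by earlier moves; stays.
  (5,4) → (1,3).
Resulting grid:
O O O X
. . . .
. X X X
. . X .
X . . .
Unsatisfied now: (1,4).

1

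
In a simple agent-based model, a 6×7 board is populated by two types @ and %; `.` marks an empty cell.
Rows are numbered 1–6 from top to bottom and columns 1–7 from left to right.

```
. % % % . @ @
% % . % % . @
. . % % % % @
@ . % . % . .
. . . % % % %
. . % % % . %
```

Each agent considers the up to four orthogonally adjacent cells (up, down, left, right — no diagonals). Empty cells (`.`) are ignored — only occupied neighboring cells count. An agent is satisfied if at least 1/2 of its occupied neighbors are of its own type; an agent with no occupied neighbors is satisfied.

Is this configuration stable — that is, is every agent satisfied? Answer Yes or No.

Yes

(1,2)% 2/2 ok
(1,3)% 2/2 ok
(1,4)% 2/2 ok
(1,6)@ 1/1 ok
(1,7)@ 2/2 ok
(2,1)% 1/1 ok
(2,2)% 2/2 ok
(2,4)% 3/3 ok
(2,5)% 2/2 ok
(2,7)@ 2/2 ok
(3,3)% 2/2 ok
(3,4)% 3/3 ok
(3,5)% 4/4 ok
(3,6)% 1/2 ok
(3,7)@ 1/2 ok
(4,1)@ 0/0 ok
(4,3)% 1/1 ok
(4,5)% 2/2 ok
(5,4)% 2/2 ok
(5,5)% 4/4 ok
(5,6)% 2/2 ok
(5,7)% 2/2 ok
(6,3)% 1/1 ok
(6,4)% 3/3 ok
(6,5)% 2/2 ok
(6,7)% 1/1 ok
All meet the threshold, so the configuration is stable.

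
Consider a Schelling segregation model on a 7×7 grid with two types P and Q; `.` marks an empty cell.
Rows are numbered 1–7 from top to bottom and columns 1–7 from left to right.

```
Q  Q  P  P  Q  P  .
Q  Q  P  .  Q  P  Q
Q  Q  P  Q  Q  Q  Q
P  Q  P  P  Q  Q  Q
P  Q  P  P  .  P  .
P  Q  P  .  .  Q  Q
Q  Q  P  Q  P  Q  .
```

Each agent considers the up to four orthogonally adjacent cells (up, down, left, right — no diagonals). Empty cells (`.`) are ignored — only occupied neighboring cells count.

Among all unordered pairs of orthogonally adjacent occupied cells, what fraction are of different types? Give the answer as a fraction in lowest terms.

25/63

Scan each occupied cell's neighbors to the right and below so each pair is counted once.
Row 1: Q(1,1)–Q(1,2)= Q(1,1)–Q(2,1)= Q(1,2)–P(1,3)≠ Q(1,2)–Q(2,2)= P(1,3)–P(1,4)= P(1,3)–P(2,3)= P(1,4)–Q(1,5)≠ Q(1,5)–P(1,6)≠ Q(1,5)–Q(2,5)= P(1,6)–P(2,6)=  → 3/10 unlike.
Row 2: Q(2,1)–Q(2,2)= Q(2,1)–Q(3,1)= Q(2,2)–P(2,3)≠ Q(2,2)–Q(3,2)= P(2,3)–P(3,3)= Q(2,5)–P(2,6)≠ Q(2,5)–Q(3,5)= P(2,6)–Q(2,7)≠ P(2,6)–Q(3,6)≠ Q(2,7)–Q(3,7)=  → 4/10 unlike.
Row 3: Q(3,1)–Q(3,2)= Q(3,1)–P(4,1)≠ Q(3,2)–P(3,3)≠ Q(3,2)–Q(4,2)= P(3,3)–Q(3,4)≠ P(3,3)–P(4,3)= Q(3,4)–Q(3,5)= Q(3,4)–P(4,4)≠ Q(3,5)–Q(3,6)= Q(3,5)–Q(4,5)= Q(3,6)–Q(3,7)= Q(3,6)–Q(4,6)= Q(3,7)–Q(4,7)=  → 4/13 unlike.
Row 4: P(4,1)–Q(4,2)≠ P(4,1)–P(5,1)= Q(4,2)–P(4,3)≠ Q(4,2)–Q(5,2)= P(4,3)–P(4,4)= P(4,3)–P(5,3)= P(4,4)–Q(4,5)≠ P(4,4)–P(5,4)= Q(4,5)–Q(4,6)= Q(4,6)–Q(4,7)= Q(4,6)–P(5,6)≠  → 4/11 unlike.
Row 5: P(5,1)–Q(5,2)≠ P(5,1)–P(6,1)= Q(5,2)–P(5,3)≠ Q(5,2)–Q(6,2)= P(5,3)–P(5,4)= P(5,3)–P(6,3)= P(5,6)–Q(6,6)≠  → 3/7 unlike.
Row 6: P(6,1)–Q(6,2)≠ P(6,1)–Q(7,1)≠ Q(6,2)–P(6,3)≠ Q(6,2)–Q(7,2)= P(6,3)–P(7,3)= Q(6,6)–Q(6,7)= Q(6,6)–Q(7,6)=  → 3/7 unlike.
Row 7: Q(7,1)–Q(7,2)= Q(7,2)–P(7,3)≠ P(7,3)–Q(7,4)≠ Q(7,4)–P(7,5)≠ P(7,5)–Q(7,6)≠  → 4/5 unlike.
Total adjacent occupied pairs: 63; unlike-type pairs: 25.
25/63 is already in lowest terms.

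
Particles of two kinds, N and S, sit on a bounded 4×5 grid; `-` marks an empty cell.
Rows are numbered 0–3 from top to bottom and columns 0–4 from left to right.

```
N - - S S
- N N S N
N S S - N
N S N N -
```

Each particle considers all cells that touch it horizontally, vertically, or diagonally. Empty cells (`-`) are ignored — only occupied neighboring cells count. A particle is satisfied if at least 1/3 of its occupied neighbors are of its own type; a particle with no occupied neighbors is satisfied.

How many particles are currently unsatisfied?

4

(0,0)N 1/1 satisfied
(0,3)S 2/4 satisfied
(0,4)S 2/3 satisfied
(1,1)N 3/5 satisfied
(1,2)N 1/5 not
(1,3)S 3/6 satisfied
(1,4)N 1/4 not
(2,0)N 2/4 satisfied
(2,1)S 2/7 not
(2,2)S 3/7 satisfied
(2,4)N 2/3 satisfied
(3,0)N 1/3 satisfied
(3,1)S 2/5 satisfied
(3,2)N 1/4 not
(3,3)N 2/3 satisfied
Unsatisfied: (1,2), (1,4), (2,1), (3,2) — 4 in total.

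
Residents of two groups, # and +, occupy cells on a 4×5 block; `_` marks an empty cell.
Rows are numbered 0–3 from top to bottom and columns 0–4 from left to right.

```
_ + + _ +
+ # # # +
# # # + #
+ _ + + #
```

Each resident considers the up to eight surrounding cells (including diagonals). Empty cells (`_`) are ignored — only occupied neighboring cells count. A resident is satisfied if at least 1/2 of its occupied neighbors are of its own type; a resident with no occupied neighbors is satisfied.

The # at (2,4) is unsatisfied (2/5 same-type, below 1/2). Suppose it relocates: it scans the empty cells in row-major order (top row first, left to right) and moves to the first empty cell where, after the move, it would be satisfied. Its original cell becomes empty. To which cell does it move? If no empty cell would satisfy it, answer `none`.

(3,1)

Vacating (2,4). Empty cells in order:
  (0,0): 1/3 same-type → still unsatisfied.
  (0,3): 2/5 same-type → still unsatisfied.
  (3,1): 3/5 same-type → satisfied — stop here.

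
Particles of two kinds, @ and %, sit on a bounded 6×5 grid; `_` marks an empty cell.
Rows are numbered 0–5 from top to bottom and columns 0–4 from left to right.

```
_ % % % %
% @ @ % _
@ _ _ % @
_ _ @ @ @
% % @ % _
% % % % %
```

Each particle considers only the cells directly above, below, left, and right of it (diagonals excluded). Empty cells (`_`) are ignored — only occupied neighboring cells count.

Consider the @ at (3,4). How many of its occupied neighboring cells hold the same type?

2

Occupied neighbors of (3,4): (2,4)=@, (3,3)=@.
Same type (@): 2 of 2.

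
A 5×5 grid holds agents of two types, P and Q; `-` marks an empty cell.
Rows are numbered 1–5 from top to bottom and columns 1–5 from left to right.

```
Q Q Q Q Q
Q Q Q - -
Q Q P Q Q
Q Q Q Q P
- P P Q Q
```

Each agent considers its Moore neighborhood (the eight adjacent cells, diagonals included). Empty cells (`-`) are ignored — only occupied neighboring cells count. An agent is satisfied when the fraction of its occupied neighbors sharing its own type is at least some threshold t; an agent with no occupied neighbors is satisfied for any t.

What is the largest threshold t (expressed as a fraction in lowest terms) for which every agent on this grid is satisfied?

0/1

Row 1: (1,1)Q 3/3 · (1,2)Q 5/5 · (1,3)Q 4/4 · (1,4)Q 3/3 · (1,5)Q 1/1
Row 2: (2,1)Q 5/5 · (2,2)Q 7/8 · (2,3)Q 6/7
Row 3: (3,1)Q 5/5 · (3,2)Q 7/8 · (3,3)P 0/7 · (3,4)Q 4/6 · (3,5)Q 2/3
Row 4: (4,1)Q 3/4 · (4,2)Q 4/7 · (4,3)Q 5/8 · (4,4)Q 5/8 · (4,5)P 0/5
Row 5: (5,2)P 1/4 · (5,3)P 1/5 · (5,4)Q 3/5 · (5,5)Q 2/3
The smallest same-type fraction is 0/7 at (3,3), which reduces to 0/1. Any threshold above that leaves this agent unsatisfied.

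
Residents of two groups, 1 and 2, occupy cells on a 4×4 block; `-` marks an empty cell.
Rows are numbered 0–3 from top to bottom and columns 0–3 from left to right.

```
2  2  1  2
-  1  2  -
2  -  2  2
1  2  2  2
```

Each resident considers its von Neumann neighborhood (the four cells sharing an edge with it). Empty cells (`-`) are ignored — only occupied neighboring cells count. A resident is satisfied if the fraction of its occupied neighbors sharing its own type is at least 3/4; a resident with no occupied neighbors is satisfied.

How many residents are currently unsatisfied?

Row 0: (0,0)2 1/1 satisfied · (0,1)2 1/3 not · (0,2)1 0/3 not · (0,3)2 0/1 not
Row 1: (1,1)1 0/2 not · (1,2)2 1/3 not
Row 2: (2,0)2 0/1 not · (2,2)2 3/3 satisfied · (2,3)2 2/2 satisfied
Row 3: (3,0)1 0/2 not · (3,1)2 1/2 not · (3,2)2 3/3 satisfied · (3,3)2 2/2 satisfied
Unsatisfied: (0,1), (0,2), (0,3), (1,1), (1,2), (2,0), (3,0), (3,1) — 8 in total.

8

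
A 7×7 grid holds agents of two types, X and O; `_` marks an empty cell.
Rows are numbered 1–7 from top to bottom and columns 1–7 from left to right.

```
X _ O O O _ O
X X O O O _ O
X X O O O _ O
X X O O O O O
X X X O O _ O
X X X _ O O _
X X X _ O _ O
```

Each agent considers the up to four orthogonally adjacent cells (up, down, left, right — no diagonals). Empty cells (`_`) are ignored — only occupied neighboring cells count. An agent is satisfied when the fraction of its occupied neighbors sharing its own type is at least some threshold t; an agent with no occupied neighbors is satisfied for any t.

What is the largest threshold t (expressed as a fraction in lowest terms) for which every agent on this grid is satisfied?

1/2

Row 1: (1,1)X 1/1 · (1,3)O 2/2 · (1,4)O 3/3 · (1,5)O 2/2 · (1,7)O 1/1
Row 2: (2,1)X 3/3 · (2,2)X 2/3 · (2,3)O 3/4 · (2,4)O 4/4 · (2,5)O 3/3 · (2,7)O 2/2
Row 3: (3,1)X 3/3 · (3,2)X 3/4 · (3,3)O 3/4 · (3,4)O 4/4 · (3,5)O 3/3 · (3,7)O 2/2
Row 4: (4,1)X 3/3 · (4,2)X 3/4 · (4,3)O 2/4 · (4,4)O 4/4 · (4,5)O 4/4 · (4,6)O 2/2 · (4,7)O 3/3
Row 5: (5,1)X 3/3 · (5,2)X 4/4 · (5,3)X 2/4 · (5,4)O 2/3 · (5,5)O 3/3 · (5,7)O 1/1
Row 6: (6,1)X 3/3 · (6,2)X 4/4 · (6,3)X 3/3 · (6,5)O 3/3 · (6,6)O 1/1
Row 7: (7,1)X 2/2 · (7,2)X 3/3 · (7,3)X 2/2 · (7,5)O 1/1 · (7,7)O — no occupied neighbors
The smallest same-type fraction is 2/4 at (4,3), which reduces to 1/2. Any threshold above that leaves this agent unsatisfied.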